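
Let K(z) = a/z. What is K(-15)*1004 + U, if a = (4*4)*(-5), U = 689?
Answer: 18131/3 ≈ 6043.7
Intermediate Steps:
a = -80 (a = 16*(-5) = -80)
K(z) = -80/z
K(-15)*1004 + U = -80/(-15)*1004 + 689 = -80*(-1/15)*1004 + 689 = (16/3)*1004 + 689 = 16064/3 + 689 = 18131/3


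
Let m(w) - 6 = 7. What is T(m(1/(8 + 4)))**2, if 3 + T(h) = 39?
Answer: 1296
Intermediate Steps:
m(w) = 13 (m(w) = 6 + 7 = 13)
T(h) = 36 (T(h) = -3 + 39 = 36)
T(m(1/(8 + 4)))**2 = 36**2 = 1296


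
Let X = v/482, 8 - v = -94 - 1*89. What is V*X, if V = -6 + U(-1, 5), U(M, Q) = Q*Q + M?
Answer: 1719/241 ≈ 7.1328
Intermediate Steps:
v = 191 (v = 8 - (-94 - 1*89) = 8 - (-94 - 89) = 8 - 1*(-183) = 8 + 183 = 191)
U(M, Q) = M + Q² (U(M, Q) = Q² + M = M + Q²)
X = 191/482 ≈ 0.39627
V = 18 (V = -6 + (-1 + 5²) = -6 + (-1 + 25) = -6 + 24 = 18)
V*X = 18*(191/482) = 1719/241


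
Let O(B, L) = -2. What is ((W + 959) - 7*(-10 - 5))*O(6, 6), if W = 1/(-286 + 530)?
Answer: -259617/122 ≈ -2128.0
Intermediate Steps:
W = 1/244 ≈ 0.0040984
((W + 959) - 7*(-10 - 5))*O(6, 6) = ((1/244 + 959) - 7*(-10 - 5))*(-2) = (233997/244 - 7*(-15))*(-2) = (233997/244 + 105)*(-2) = (259617/244)*(-2) = -259617/122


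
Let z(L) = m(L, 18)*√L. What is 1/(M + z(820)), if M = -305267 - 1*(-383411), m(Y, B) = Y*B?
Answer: -407/898628892 + 205*√205/1198171856 ≈ 1.9968e-6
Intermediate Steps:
m(Y, B) = B*Y
z(L) = 18*L^(3/2) (z(L) = (18*L)*√L = 18*L^(3/2))
M = 78144 (M = -305267 + 383411 = 78144)
1/(M + z(820)) = 1/(78144 + 18*820^(3/2)) = 1/(78144 + 18*(1640*√205)) = 1/(78144 + 29520*√205)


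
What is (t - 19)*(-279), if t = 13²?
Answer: -41850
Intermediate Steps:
t = 169
(t - 19)*(-279) = (169 - 19)*(-279) = 150*(-279) = -41850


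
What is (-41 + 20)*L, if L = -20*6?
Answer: 2520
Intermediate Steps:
L = -120
(-41 + 20)*L = (-41 + 20)*(-120) = -21*(-120) = 2520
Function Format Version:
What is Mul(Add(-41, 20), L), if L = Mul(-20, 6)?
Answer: 2520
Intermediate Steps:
L = -120
Mul(Add(-41, 20), L) = Mul(Add(-41, 20), -120) = Mul(-21, -120) = 2520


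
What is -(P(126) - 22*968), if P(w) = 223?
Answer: 21073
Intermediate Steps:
-(P(126) - 22*968) = -(223 - 22*968) = -(223 - 21296) = -1*(-21073) = 21073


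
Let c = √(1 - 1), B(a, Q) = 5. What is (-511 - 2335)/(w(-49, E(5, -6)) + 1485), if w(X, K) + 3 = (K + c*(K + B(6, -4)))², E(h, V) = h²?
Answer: -2846/2107 ≈ -1.3507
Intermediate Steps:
c = 0 (c = √0 = 0)
w(X, K) = -3 + K² (w(X, K) = -3 + (K + 0*(K + 5))² = -3 + (K + 0*(5 + K))² = -3 + (K + 0)² = -3 + K²)
(-511 - 2335)/(w(-49, E(5, -6)) + 1485) = (-511 - 2335)/((-3 + (5²)²) + 1485) = -2846/((-3 + 25²) + 1485) = -2846/((-3 + 625) + 1485) = -2846/(622 + 1485) = -2846/2107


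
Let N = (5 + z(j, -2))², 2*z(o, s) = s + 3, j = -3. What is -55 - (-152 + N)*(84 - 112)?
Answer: -3464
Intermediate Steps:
z(o, s) = 3/2 + s/2 (z(o, s) = (s + 3)/2 = (3 + s)/2 = 3/2 + s/2)
N = 121/4 (N = (5 + (3/2 + (½)*(-2)))² = (5 + (3/2 - 1))² = (5 + ½)² = (11/2)² = 121/4 ≈ 30.250)
-55 - (-152 + N)*(84 - 112) = -55 - (-152 + 121/4)*(84 - 112) = -55 - (-487)*(-28)/4 = -55 - 1*3409 = -55 - 3409 = -3464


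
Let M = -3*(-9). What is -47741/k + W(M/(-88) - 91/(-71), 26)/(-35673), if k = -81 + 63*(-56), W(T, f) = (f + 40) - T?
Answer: 3546427316057/268130539512 ≈ 13.227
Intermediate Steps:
M = 27
W(T, f) = 40 + f - T (W(T, f) = (40 + f) - T = 40 + f - T)
k = -3609 (k = -81 - 3528 = -3609)
-47741/k + W(M/(-88) - 91/(-71), 26)/(-35673) = -47741/(-3609) + (40 + 26 - (27/(-88) - 91/(-71)))/(-35673) = -47741*(-1/3609) + (40 + 26 - (27*(-1/88) - 91*(-1/71)))*(-1/35673) = 47741/3609 + (40 + 26 - (-27/88 + 91/71))*(-1/35673) = 47741/3609 + (40 + 26 - 1*6091/6248)*(-1/35673) = 47741/3609 + (40 + 26 - 6091/6248)*(-1/35673) = 47741/3609 + (406277/6248)*(-1/35673) = 47741/3609 - 406277/222884904 = 3546427316057/268130539512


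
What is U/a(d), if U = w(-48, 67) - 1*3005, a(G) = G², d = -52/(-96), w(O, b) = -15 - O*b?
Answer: 112896/169 ≈ 668.02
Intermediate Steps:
w(O, b) = -15 - O*b
d = 13/24 (d = -52*(-1/96) = 13/24 ≈ 0.54167)
U = 196 (U = (-15 - 1*(-48)*67) - 1*3005 = (-15 + 3216) - 3005 = 3201 - 3005 = 196)
U/a(d) = 196/((13/24)²) = 196/(169/576) = 196*(576/169) = 112896/169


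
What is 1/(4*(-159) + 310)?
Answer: -1/326 ≈ -0.0030675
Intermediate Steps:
1/(4*(-159) + 310) = 1/(-636 + 310) = 1/(-326) = -1/326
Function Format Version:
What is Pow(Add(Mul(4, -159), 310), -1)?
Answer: Rational(-1, 326) ≈ -0.0030675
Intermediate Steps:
Pow(Add(Mul(4, -159), 310), -1) = Pow(Add(-636, 310), -1) = Pow(-326, -1) = Rational(-1, 326)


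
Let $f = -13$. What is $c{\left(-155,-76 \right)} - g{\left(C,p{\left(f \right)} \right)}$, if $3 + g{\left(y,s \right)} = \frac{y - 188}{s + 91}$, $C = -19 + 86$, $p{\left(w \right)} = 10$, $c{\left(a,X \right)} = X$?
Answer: $- \frac{7252}{101} \approx -71.802$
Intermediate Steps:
$C = 67$
$g{\left(y,s \right)} = -3 + \frac{-188 + y}{91 + s}$ ($g{\left(y,s \right)} = -3 + \frac{y - 188}{s + 91} = -3 + \frac{-188 + y}{91 + s}$)
$c{\left(-155,-76 \right)} - g{\left(C,p{\left(f \right)} \right)} = -76 - \frac{-461 + 67 - 30}{91 + 10} = -76 - \frac{-461 + 67 - 30}{101} = -76 - \frac{1}{101} \left(-424\right) = -76 - - \frac{424}{101} = -76 + \frac{424}{101} = - \frac{7252}{101}$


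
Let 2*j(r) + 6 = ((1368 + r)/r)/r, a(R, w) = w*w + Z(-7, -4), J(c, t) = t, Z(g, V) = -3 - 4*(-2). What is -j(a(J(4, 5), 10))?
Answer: 21559/7350 ≈ 2.9332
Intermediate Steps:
Z(g, V) = 5 (Z(g, V) = -3 + 8 = 5)
a(R, w) = 5 + w**2 (a(R, w) = w*w + 5 = w**2 + 5 = 5 + w**2)
j(r) = -3 + (1368 + r)/(2*r**2) (j(r) = -3 + (((1368 + r)/r)/r)/2 = -3 + ((1368 + r)/r**2)/2 = -3 + (1368 + r)/(2*r**2))
-j(a(J(4, 5), 10)) = -(-3 + 1/(2*(5 + 10**2)) + 684/(5 + 10**2)**2) = -(-3 + 1/(2*(5 + 100)) + 684/(5 + 100)**2) = -(-3 + (1/2)/105 + 684/105**2) = -(-3 + (1/2)*(1/105) + 684*(1/11025)) = -(-3 + 1/210 + 76/1225) = -1*(-21559/7350) = 21559/7350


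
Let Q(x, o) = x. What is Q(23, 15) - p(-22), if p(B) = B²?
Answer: -461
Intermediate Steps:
Q(23, 15) - p(-22) = 23 - 1*(-22)² = 23 - 1*484 = 23 - 484 = -461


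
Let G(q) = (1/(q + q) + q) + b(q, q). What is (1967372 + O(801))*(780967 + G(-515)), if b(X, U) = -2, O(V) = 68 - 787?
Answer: 1580920561898847/1030 ≈ 1.5349e+12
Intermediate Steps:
O(V) = -719
G(q) = -2 + q + 1/(2*q) (G(q) = (1/(q + q) + q) - 2 = (1/(2*q) + q) - 2 = (q + 1/(2*q)) - 2 = -2 + q + 1/(2*q))
(1967372 + O(801))*(780967 + G(-515)) = (1967372 - 719)*(780967 + (-2 - 515 + (½)/(-515))) = 1966653*(780967 + (-2 - 515 + (½)*(-1/515))) = 1966653*(780967 + (-2 - 515 - 1/1030)) = 1966653*(780967 - 532511/1030) = 1966653*(803863499/1030) = 1580920561898847/1030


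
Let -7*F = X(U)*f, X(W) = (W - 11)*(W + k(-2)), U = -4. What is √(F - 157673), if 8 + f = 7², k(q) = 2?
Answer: I*√7734587/7 ≈ 397.3*I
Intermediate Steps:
f = 41 (f = -8 + 7² = -8 + 49 = 41)
X(W) = (-11 + W)*(2 + W) (X(W) = (W - 11)*(W + 2) = (-11 + W)*(2 + W))
F = -1230/7 (F = -(-22 + (-4)² - 9*(-4))*41/7 = -(-22 + 16 + 36)*41/7 = -30*41/7 = -⅐*1230 = -1230/7 ≈ -175.71)
√(F - 157673) = √(-1230/7 - 157673) = √(-1104941/7) = I*√7734587/7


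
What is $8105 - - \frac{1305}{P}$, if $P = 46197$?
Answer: $\frac{1434590}{177} \approx 8105.0$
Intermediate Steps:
$8105 - - \frac{1305}{P} = 8105 - - \frac{1305}{46197} = 8105 - \left(-1305\right) \frac{1}{46197} = 8105 - - \frac{5}{177} = 8105 + \frac{5}{177} = \frac{1434590}{177}$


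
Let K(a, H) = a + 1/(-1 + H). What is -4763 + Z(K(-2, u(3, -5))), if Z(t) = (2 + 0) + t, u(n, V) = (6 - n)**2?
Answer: -38103/8 ≈ -4762.9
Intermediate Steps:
Z(t) = 2 + t
-4763 + Z(K(-2, u(3, -5))) = -4763 + (2 + (1 - 1*(-2) + (-6 + 3)**2*(-2))/(-1 + (-6 + 3)**2)) = -4763 + (2 + (1 + 2 + (-3)**2*(-2))/(-1 + (-3)**2)) = -4763 + (2 + (1 + 2 + 9*(-2))/(-1 + 9)) = -4763 + (2 + (1 + 2 - 18)/8) = -4763 + (2 + (1/8)*(-15)) = -4763 + (2 - 15/8) = -4763 + 1/8 = -38103/8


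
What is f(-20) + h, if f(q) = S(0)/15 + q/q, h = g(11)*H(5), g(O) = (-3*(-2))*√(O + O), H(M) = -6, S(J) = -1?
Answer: 14/15 - 36*√22 ≈ -167.92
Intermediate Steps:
g(O) = 6*√2*√O (g(O) = 6*√(2*O) = 6*(√2*√O) = 6*√2*√O)
h = -36*√22 (h = (6*√2*√11)*(-6) = (6*√22)*(-6) = -36*√22 ≈ -168.85)
f(q) = 14/15 (f(q) = -1/15 + q/q = -1*1/15 + 1 = -1/15 + 1 = 14/15)
f(-20) + h = 14/15 - 36*√22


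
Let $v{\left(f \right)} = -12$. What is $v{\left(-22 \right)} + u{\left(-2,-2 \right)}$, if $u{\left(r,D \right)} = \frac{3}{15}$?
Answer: $- \frac{59}{5} \approx -11.8$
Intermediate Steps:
$u{\left(r,D \right)} = \frac{1}{5}$ ($u{\left(r,D \right)} = 3 \cdot \frac{1}{15} = \frac{1}{5}$)
$v{\left(-22 \right)} + u{\left(-2,-2 \right)} = -12 + \frac{1}{5} = - \frac{59}{5}$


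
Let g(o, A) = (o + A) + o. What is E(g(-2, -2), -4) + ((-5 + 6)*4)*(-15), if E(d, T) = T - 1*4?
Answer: -68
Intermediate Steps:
g(o, A) = A + 2*o (g(o, A) = (A + o) + o = A + 2*o)
E(d, T) = -4 + T (E(d, T) = T - 4 = -4 + T)
E(g(-2, -2), -4) + ((-5 + 6)*4)*(-15) = (-4 - 4) + ((-5 + 6)*4)*(-15) = -8 + (1*4)*(-15) = -8 + 4*(-15) = -8 - 60 = -68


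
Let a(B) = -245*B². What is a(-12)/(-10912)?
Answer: 2205/682 ≈ 3.2331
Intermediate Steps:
a(-12)/(-10912) = -245*(-12)²/(-10912) = -245*144*(-1/10912) = -35280*(-1/10912) = 2205/682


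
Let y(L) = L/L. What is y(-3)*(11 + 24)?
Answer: 35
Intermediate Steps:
y(L) = 1
y(-3)*(11 + 24) = 1*(11 + 24) = 1*35 = 35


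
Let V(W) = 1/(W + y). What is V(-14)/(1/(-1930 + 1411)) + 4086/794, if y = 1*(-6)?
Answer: 246903/7940 ≈ 31.096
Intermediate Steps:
y = -6
V(W) = 1/(-6 + W) (V(W) = 1/(W - 6) = 1/(-6 + W))
V(-14)/(1/(-1930 + 1411)) + 4086/794 = 1/((-6 - 14)*(1/(-1930 + 1411))) + 4086/794 = 1/((-20)*(1/(-519))) + 4086*(1/794) = -1/(20*(-1/519)) + 2043/397 = -1/20*(-519) + 2043/397 = 519/20 + 2043/397 = 246903/7940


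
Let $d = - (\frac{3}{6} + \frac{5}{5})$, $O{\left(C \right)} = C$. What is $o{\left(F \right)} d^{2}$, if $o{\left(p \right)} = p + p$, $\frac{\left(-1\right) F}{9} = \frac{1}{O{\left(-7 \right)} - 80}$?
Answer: $\frac{27}{58} \approx 0.46552$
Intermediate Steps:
$F = \frac{3}{29}$ ($F = - \frac{9}{-7 - 80} = - \frac{9}{-87} = \left(-9\right) \left(- \frac{1}{87}\right) = \frac{3}{29} \approx 0.10345$)
$o{\left(p \right)} = 2 p$
$d = - \frac{3}{2}$ ($d = - (3 \cdot \frac{1}{6} + 5 \cdot \frac{1}{5}) = - (\frac{1}{2} + 1) = \left(-1\right) \frac{3}{2} = - \frac{3}{2} \approx -1.5$)
$o{\left(F \right)} d^{2} = 2 \cdot \frac{3}{29} \left(- \frac{3}{2}\right)^{2} = \frac{6}{29} \cdot \frac{9}{4} = \frac{27}{58}$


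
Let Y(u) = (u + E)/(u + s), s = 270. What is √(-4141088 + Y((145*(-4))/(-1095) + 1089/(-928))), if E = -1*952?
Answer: I*√12409461331821722148871/54741797 ≈ 2035.0*I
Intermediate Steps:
E = -952
Y(u) = (-952 + u)/(270 + u) (Y(u) = (u - 952)/(u + 270) = (-952 + u)/(270 + u))
√(-4141088 + Y((145*(-4))/(-1095) + 1089/(-928))) = √(-4141088 + (-952 + ((145*(-4))/(-1095) + 1089/(-928)))/(270 + ((145*(-4))/(-1095) + 1089/(-928)))) = √(-4141088 + (-952 + (-580*(-1/1095) + 1089*(-1/928)))/(270 + (-580*(-1/1095) + 1089*(-1/928)))) = √(-4141088 + (-952 + (116/219 - 1089/928))/(270 + (116/219 - 1089/928))) = √(-4141088 + (-952 - 130843/203232)/(270 - 130843/203232)) = √(-4141088 - 193607707/203232/(54741797/203232)) = √(-4141088 + (203232/54741797)*(-193607707/203232)) = √(-4141088 - 193607707/54741797) = √(-226690792262843/54741797) = I*√12409461331821722148871/54741797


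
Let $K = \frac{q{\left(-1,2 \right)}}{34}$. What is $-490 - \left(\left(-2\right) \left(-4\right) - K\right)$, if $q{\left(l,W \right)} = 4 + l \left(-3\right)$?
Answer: $- \frac{16925}{34} \approx -497.79$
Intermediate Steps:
$q{\left(l,W \right)} = 4 - 3 l$
$K = \frac{7}{34}$ ($K = \frac{4 - -3}{34} = \left(4 + 3\right) \frac{1}{34} = 7 \cdot \frac{1}{34} = \frac{7}{34} \approx 0.20588$)
$-490 - \left(\left(-2\right) \left(-4\right) - K\right) = -490 - \left(\left(-2\right) \left(-4\right) - \frac{7}{34}\right) = -490 - \left(8 - \frac{7}{34}\right) = -490 - \frac{265}{34} = - \frac{16925}{34}$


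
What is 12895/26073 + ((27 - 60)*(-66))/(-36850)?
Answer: 19017898/43672275 ≈ 0.43547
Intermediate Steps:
12895/26073 + ((27 - 60)*(-66))/(-36850) = 12895*(1/26073) - 33*(-66)*(-1/36850) = 12895/26073 + 2178*(-1/36850) = 12895/26073 - 99/1675 = 19017898/43672275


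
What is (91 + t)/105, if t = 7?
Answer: 14/15 ≈ 0.93333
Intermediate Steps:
(91 + t)/105 = (91 + 7)/105 = 98*(1/105) = 14/15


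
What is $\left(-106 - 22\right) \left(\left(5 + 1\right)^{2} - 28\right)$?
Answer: $-1024$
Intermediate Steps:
$\left(-106 - 22\right) \left(\left(5 + 1\right)^{2} - 28\right) = - 128 \left(6^{2} - 28\right) = - 128 \left(36 - 28\right) = \left(-128\right) 8 = -1024$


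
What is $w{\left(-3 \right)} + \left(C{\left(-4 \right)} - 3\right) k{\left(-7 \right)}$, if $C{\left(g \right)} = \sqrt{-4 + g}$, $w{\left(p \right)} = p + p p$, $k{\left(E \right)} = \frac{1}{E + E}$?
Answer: $\frac{87}{14} - \frac{i \sqrt{2}}{7} \approx 6.2143 - 0.20203 i$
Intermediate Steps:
$k{\left(E \right)} = \frac{1}{2 E}$
$w{\left(p \right)} = p + p^{2}$
$w{\left(-3 \right)} + \left(C{\left(-4 \right)} - 3\right) k{\left(-7 \right)} = - 3 \left(1 - 3\right) + \left(\sqrt{-4 - 4} - 3\right) \frac{1}{2 \left(-7\right)} = \left(-3\right) \left(-2\right) + \left(\sqrt{-8} - 3\right) \frac{1}{2} \left(- \frac{1}{7}\right) = 6 + \left(2 i \sqrt{2} - 3\right) \left(- \frac{1}{14}\right) = 6 + \left(-3 + 2 i \sqrt{2}\right) \left(- \frac{1}{14}\right) = 6 + \left(\frac{3}{14} - \frac{i \sqrt{2}}{7}\right) = \frac{87}{14} - \frac{i \sqrt{2}}{7}$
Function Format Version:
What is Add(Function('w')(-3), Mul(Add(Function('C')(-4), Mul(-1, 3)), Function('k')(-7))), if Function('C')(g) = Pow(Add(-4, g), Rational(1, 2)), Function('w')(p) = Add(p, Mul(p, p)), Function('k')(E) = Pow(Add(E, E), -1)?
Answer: Add(Rational(87, 14), Mul(Rational(-1, 7), I, Pow(2, Rational(1, 2)))) ≈ Add(6.2143, Mul(-0.20203, I))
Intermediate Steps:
Function('k')(E) = Mul(Rational(1, 2), Pow(E, -1)) (Function('k')(E) = Pow(Mul(2, E), -1) = Mul(Rational(1, 2), Pow(E, -1)))
Function('w')(p) = Add(p, Pow(p, 2))
Add(Function('w')(-3), Mul(Add(Function('C')(-4), Mul(-1, 3)), Function('k')(-7))) = Add(Mul(-3, Add(1, -3)), Mul(Add(Pow(Add(-4, -4), Rational(1, 2)), Mul(-1, 3)), Mul(Rational(1, 2), Pow(-7, -1)))) = Add(Mul(-3, -2), Mul(Add(Pow(-8, Rational(1, 2)), -3), Mul(Rational(1, 2), Rational(-1, 7)))) = Add(6, Mul(Add(Mul(2, I, Pow(2, Rational(1, 2))), -3), Rational(-1, 14))) = Add(6, Mul(Add(-3, Mul(2, I, Pow(2, Rational(1, 2)))), Rational(-1, 14))) = Add(6, Add(Rational(3, 14), Mul(Rational(-1, 7), I, Pow(2, Rational(1, 2))))) = Add(Rational(87, 14), Mul(Rational(-1, 7), I, Pow(2, Rational(1, 2))))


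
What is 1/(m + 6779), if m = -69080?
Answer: -1/62301 ≈ -1.6051e-5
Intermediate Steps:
1/(m + 6779) = 1/(-69080 + 6779) = 1/(-62301) = -1/62301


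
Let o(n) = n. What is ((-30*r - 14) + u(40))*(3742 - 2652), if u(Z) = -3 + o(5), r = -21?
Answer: 673620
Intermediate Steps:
u(Z) = 2 (u(Z) = -3 + 5 = 2)
((-30*r - 14) + u(40))*(3742 - 2652) = ((-30*(-21) - 14) + 2)*(3742 - 2652) = ((630 - 14) + 2)*1090 = (616 + 2)*1090 = 618*1090 = 673620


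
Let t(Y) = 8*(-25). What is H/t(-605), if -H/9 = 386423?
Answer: 3477807/200 ≈ 17389.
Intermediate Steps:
H = -3477807 (H = -9*386423 = -3477807)
t(Y) = -200
H/t(-605) = -3477807/(-200) = -3477807*(-1/200) = 3477807/200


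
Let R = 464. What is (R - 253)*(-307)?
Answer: -64777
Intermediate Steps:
(R - 253)*(-307) = (464 - 253)*(-307) = 211*(-307) = -64777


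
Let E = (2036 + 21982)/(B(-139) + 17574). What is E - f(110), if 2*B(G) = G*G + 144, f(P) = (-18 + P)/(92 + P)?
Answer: 2339438/5515913 ≈ 0.42413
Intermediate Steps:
f(P) = (-18 + P)/(92 + P)
B(G) = 72 + G²/2 (B(G) = (G*G + 144)/2 = (G² + 144)/2 = (144 + G²)/2 = 72 + G²/2)
E = 48036/54613 (E = (2036 + 21982)/((72 + (½)*(-139)²) + 17574) = 24018/((72 + (½)*19321) + 17574) = 24018/((72 + 19321/2) + 17574) = 24018/(19465/2 + 17574) = 24018/(54613/2) = 24018*(2/54613) = 48036/54613 ≈ 0.87957)
E - f(110) = 48036/54613 - (-18 + 110)/(92 + 110) = 48036/54613 - 92/202 = 48036/54613 - 1*46/101 = 48036/54613 - 46/101 = 2339438/5515913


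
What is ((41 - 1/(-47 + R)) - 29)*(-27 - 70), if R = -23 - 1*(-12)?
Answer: -67609/58 ≈ -1165.7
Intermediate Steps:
R = -11 (R = -23 + 12 = -11)
((41 - 1/(-47 + R)) - 29)*(-27 - 70) = ((41 - 1/(-47 - 11)) - 29)*(-27 - 70) = ((41 - 1/(-58)) - 29)*(-97) = ((41 - 1*(-1/58)) - 29)*(-97) = ((41 + 1/58) - 29)*(-97) = (2379/58 - 29)*(-97) = (697/58)*(-97) = -67609/58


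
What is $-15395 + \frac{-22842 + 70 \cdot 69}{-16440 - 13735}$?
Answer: $- \frac{464526113}{30175} \approx -15394.0$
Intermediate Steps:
$-15395 + \frac{-22842 + 70 \cdot 69}{-16440 - 13735} = -15395 + \frac{-22842 + 4830}{-30175} = -15395 - - \frac{18012}{30175} = -15395 + \frac{18012}{30175} = - \frac{464526113}{30175}$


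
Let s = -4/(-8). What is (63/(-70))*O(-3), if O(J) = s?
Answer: -9/20 ≈ -0.45000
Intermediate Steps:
s = ½ (s = -4*(-⅛) = ½ ≈ 0.50000)
O(J) = ½
(63/(-70))*O(-3) = (63/(-70))*(½) = (63*(-1/70))*(½) = -9/10*½ = -9/20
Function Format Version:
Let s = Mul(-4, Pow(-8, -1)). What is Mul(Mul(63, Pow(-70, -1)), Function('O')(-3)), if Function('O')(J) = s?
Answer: Rational(-9, 20) ≈ -0.45000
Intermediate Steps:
s = Rational(1, 2) (s = Mul(-4, Rational(-1, 8)) = Rational(1, 2) ≈ 0.50000)
Function('O')(J) = Rational(1, 2)
Mul(Mul(63, Pow(-70, -1)), Function('O')(-3)) = Mul(Mul(63, Pow(-70, -1)), Rational(1, 2)) = Mul(Mul(63, Rational(-1, 70)), Rational(1, 2)) = Mul(Rational(-9, 10), Rational(1, 2)) = Rational(-9, 20)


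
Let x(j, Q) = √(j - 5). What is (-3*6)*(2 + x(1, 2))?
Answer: -36 - 36*I ≈ -36.0 - 36.0*I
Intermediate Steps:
x(j, Q) = √(-5 + j)
(-3*6)*(2 + x(1, 2)) = (-3*6)*(2 + √(-5 + 1)) = -18*(2 + √(-4)) = -18*(2 + 2*I) = -36 - 36*I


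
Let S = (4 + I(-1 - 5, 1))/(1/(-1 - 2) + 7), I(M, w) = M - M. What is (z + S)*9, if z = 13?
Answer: 612/5 ≈ 122.40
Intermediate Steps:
I(M, w) = 0
S = ⅗ (S = (4 + 0)/(1/(-1 - 2) + 7) = 4/(1/(-3) + 7) = 4/(-⅓ + 7) = 4/(20/3) = 4*(3/20) = ⅗ ≈ 0.60000)
(z + S)*9 = (13 + ⅗)*9 = (68/5)*9 = 612/5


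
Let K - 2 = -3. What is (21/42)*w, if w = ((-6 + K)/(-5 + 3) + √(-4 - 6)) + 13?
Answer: 33/4 + I*√10/2 ≈ 8.25 + 1.5811*I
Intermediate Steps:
K = -1 (K = 2 - 3 = -1)
w = 33/2 + I*√10 (w = ((-6 - 1)/(-5 + 3) + √(-4 - 6)) + 13 = (-7/(-2) + √(-10)) + 13 = (-7*(-½) + I*√10) + 13 = (7/2 + I*√10) + 13 = 33/2 + I*√10 ≈ 16.5 + 3.1623*I)
(21/42)*w = (21/42)*(33/2 + I*√10) = ((1/42)*21)*(33/2 + I*√10) = (33/2 + I*√10)/2 = 33/4 + I*√10/2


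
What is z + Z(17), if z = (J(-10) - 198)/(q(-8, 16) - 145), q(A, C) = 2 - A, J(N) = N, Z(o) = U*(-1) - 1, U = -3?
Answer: 478/135 ≈ 3.5407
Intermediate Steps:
Z(o) = 2 (Z(o) = -3*(-1) - 1 = 3 - 1 = 2)
z = 208/135 (z = (-10 - 198)/((2 - 1*(-8)) - 145) = -208/((2 + 8) - 145) = -208/(10 - 145) = -208/(-135) = -208*(-1/135) = 208/135 ≈ 1.5407)
z + Z(17) = 208/135 + 2 = 478/135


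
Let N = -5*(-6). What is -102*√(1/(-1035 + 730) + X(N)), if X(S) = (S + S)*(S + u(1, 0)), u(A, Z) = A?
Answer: -102*√173026195/305 ≈ -4399.0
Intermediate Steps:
N = 30
X(S) = 2*S*(1 + S) (X(S) = (S + S)*(S + 1) = (2*S)*(1 + S) = 2*S*(1 + S))
-102*√(1/(-1035 + 730) + X(N)) = -102*√(1/(-1035 + 730) + 2*30*(1 + 30)) = -102*√(1/(-305) + 2*30*31) = -102*√(-1/305 + 1860) = -102*√173026195/305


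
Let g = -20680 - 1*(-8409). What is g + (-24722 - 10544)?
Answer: -47537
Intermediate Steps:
g = -12271 (g = -20680 + 8409 = -12271)
g + (-24722 - 10544) = -12271 + (-24722 - 10544) = -12271 - 35266 = -47537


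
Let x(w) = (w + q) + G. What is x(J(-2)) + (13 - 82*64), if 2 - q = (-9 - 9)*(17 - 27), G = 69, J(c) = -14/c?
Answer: -5337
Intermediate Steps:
q = -178 (q = 2 - (-9 - 9)*(17 - 27) = 2 - (-18)*(-10) = 2 - 1*180 = 2 - 180 = -178)
x(w) = -109 + w (x(w) = (w - 178) + 69 = (-178 + w) + 69 = -109 + w)
x(J(-2)) + (13 - 82*64) = (-109 - 14/(-2)) + (13 - 82*64) = (-109 - 14*(-½)) + (13 - 5248) = (-109 + 7) - 5235 = -102 - 5235 = -5337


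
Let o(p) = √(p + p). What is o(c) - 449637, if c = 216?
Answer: -449637 + 12*√3 ≈ -4.4962e+5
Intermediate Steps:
o(p) = √2*√p (o(p) = √(2*p) = √2*√p)
o(c) - 449637 = √2*√216 - 449637 = √2*(6*√6) - 449637 = 12*√3 - 449637 = -449637 + 12*√3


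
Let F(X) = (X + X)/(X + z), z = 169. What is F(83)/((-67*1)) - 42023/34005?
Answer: -119193527/95690070 ≈ -1.2456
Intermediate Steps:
F(X) = 2*X/(169 + X) (F(X) = (X + X)/(X + 169) = (2*X)/(169 + X) = 2*X/(169 + X))
F(83)/((-67*1)) - 42023/34005 = (2*83/(169 + 83))/((-67*1)) - 42023/34005 = (2*83/252)/(-67) - 42023*1/34005 = (2*83*(1/252))*(-1/67) - 42023/34005 = (83/126)*(-1/67) - 42023/34005 = -83/8442 - 42023/34005 = -119193527/95690070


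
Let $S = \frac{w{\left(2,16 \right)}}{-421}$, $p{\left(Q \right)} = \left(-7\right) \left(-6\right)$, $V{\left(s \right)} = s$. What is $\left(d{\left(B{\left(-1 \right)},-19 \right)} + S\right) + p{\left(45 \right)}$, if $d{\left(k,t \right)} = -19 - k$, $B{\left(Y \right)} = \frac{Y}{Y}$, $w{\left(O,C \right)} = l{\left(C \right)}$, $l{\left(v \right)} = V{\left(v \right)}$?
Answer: $\frac{9246}{421} \approx 21.962$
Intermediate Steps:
$l{\left(v \right)} = v$
$p{\left(Q \right)} = 42$
$w{\left(O,C \right)} = C$
$B{\left(Y \right)} = 1$
$S = - \frac{16}{421}$ ($S = \frac{16}{-421} = 16 \left(- \frac{1}{421}\right) = - \frac{16}{421} \approx -0.038005$)
$\left(d{\left(B{\left(-1 \right)},-19 \right)} + S\right) + p{\left(45 \right)} = \left(\left(-19 - 1\right) - \frac{16}{421}\right) + 42 = \left(-20 - \frac{16}{421}\right) + 42 = - \frac{8436}{421} + 42 = \frac{9246}{421}$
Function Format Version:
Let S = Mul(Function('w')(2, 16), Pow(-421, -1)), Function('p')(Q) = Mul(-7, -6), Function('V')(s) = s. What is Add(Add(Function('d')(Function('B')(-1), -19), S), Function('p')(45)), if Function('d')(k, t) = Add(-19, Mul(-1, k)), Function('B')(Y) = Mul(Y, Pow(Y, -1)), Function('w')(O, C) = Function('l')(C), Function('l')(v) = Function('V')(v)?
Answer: Rational(9246, 421) ≈ 21.962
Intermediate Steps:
Function('l')(v) = v
Function('p')(Q) = 42
Function('w')(O, C) = C
Function('B')(Y) = 1
S = Rational(-16, 421) (S = Mul(16, Pow(-421, -1)) = Mul(16, Rational(-1, 421)) = Rational(-16, 421) ≈ -0.038005)
Add(Add(Function('d')(Function('B')(-1), -19), S), Function('p')(45)) = Add(Add(Add(-19, Mul(-1, 1)), Rational(-16, 421)), 42) = Add(Add(Add(-19, -1), Rational(-16, 421)), 42) = Add(Add(-20, Rational(-16, 421)), 42) = Add(Rational(-8436, 421), 42) = Rational(9246, 421)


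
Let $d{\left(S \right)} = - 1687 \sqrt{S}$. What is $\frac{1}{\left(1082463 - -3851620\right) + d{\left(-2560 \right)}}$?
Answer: $\frac{704869}{3478922961647} + \frac{3856 i \sqrt{10}}{3478922961647} \approx 2.0261 \cdot 10^{-7} + 3.505 \cdot 10^{-9} i$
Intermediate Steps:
$\frac{1}{\left(1082463 - -3851620\right) + d{\left(-2560 \right)}} = \frac{1}{\left(1082463 - -3851620\right) - 1687 \sqrt{-2560}} = \frac{1}{\left(1082463 + 3851620\right) - 1687 \cdot 16 i \sqrt{10}} = \frac{1}{4934083 - 26992 i \sqrt{10}}$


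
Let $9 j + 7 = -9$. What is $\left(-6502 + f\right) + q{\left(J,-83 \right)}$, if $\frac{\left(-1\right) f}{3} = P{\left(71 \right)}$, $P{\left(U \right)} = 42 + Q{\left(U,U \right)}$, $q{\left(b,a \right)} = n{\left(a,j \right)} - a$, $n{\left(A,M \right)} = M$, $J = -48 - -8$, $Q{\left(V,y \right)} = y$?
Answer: $- \frac{60838}{9} \approx -6759.8$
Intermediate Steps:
$j = - \frac{16}{9}$ ($j = - \frac{7}{9} + \frac{1}{9} \left(-9\right) = - \frac{7}{9} - 1 = - \frac{16}{9} \approx -1.7778$)
$J = -40$ ($J = -48 + 8 = -40$)
$q{\left(b,a \right)} = - \frac{16}{9} - a$
$P{\left(U \right)} = 42 + U$
$f = -339$ ($f = - 3 \left(42 + 71\right) = \left(-3\right) 113 = -339$)
$\left(-6502 + f\right) + q{\left(J,-83 \right)} = \left(-6502 - 339\right) - - \frac{731}{9} = -6841 + \left(- \frac{16}{9} + 83\right) = -6841 + \frac{731}{9} = - \frac{60838}{9}$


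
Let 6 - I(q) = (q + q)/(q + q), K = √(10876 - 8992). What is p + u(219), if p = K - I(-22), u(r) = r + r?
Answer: 433 + 2*√471 ≈ 476.41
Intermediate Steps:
K = 2*√471 (K = √1884 = 2*√471 ≈ 43.405)
I(q) = 5 (I(q) = 6 - (q + q)/(q + q) = 6 - 2*q/(2*q) = 6 - 2*q*1/(2*q) = 6 - 1*1 = 6 - 1 = 5)
u(r) = 2*r
p = -5 + 2*√471 (p = 2*√471 - 1*5 = 2*√471 - 5 = -5 + 2*√471 ≈ 38.405)
p + u(219) = (-5 + 2*√471) + 2*219 = (-5 + 2*√471) + 438 = 433 + 2*√471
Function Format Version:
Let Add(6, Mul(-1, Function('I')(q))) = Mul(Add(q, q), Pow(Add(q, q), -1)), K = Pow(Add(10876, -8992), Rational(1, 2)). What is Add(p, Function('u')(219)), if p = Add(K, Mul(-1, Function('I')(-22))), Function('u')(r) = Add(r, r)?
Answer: Add(433, Mul(2, Pow(471, Rational(1, 2)))) ≈ 476.41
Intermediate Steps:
K = Mul(2, Pow(471, Rational(1, 2))) (K = Pow(1884, Rational(1, 2)) = Mul(2, Pow(471, Rational(1, 2))) ≈ 43.405)
Function('I')(q) = 5 (Function('I')(q) = Add(6, Mul(-1, Mul(Add(q, q), Pow(Add(q, q), -1)))) = Add(6, Mul(-1, Mul(Mul(2, q), Pow(Mul(2, q), -1)))) = Add(6, Mul(-1, Mul(Mul(2, q), Mul(Rational(1, 2), Pow(q, -1))))) = Add(6, Mul(-1, 1)) = Add(6, -1) = 5)
Function('u')(r) = Mul(2, r)
p = Add(-5, Mul(2, Pow(471, Rational(1, 2)))) (p = Add(Mul(2, Pow(471, Rational(1, 2))), Mul(-1, 5)) = Add(Mul(2, Pow(471, Rational(1, 2))), -5) = Add(-5, Mul(2, Pow(471, Rational(1, 2)))) ≈ 38.405)
Add(p, Function('u')(219)) = Add(Add(-5, Mul(2, Pow(471, Rational(1, 2)))), Mul(2, 219)) = Add(Add(-5, Mul(2, Pow(471, Rational(1, 2)))), 438) = Add(433, Mul(2, Pow(471, Rational(1, 2))))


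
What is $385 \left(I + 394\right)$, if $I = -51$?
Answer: $132055$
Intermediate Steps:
$385 \left(I + 394\right) = 385 \left(-51 + 394\right) = 385 \cdot 343 = 132055$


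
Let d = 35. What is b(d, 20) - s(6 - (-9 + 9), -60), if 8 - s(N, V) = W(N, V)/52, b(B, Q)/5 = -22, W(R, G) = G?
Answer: -1549/13 ≈ -119.15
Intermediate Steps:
b(B, Q) = -110 (b(B, Q) = 5*(-22) = -110)
s(N, V) = 8 - V/52
b(d, 20) - s(6 - (-9 + 9), -60) = -110 - (8 - 1/52*(-60)) = -110 - (8 + 15/13) = -110 - 1*119/13 = -110 - 119/13 = -1549/13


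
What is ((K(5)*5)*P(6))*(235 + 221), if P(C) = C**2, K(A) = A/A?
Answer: 82080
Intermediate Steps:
K(A) = 1
((K(5)*5)*P(6))*(235 + 221) = ((1*5)*6**2)*(235 + 221) = (5*36)*456 = 180*456 = 82080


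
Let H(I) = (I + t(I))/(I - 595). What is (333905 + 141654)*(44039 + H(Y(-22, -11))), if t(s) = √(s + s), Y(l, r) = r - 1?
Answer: 12712493386915/607 - 951118*I*√6/607 ≈ 2.0943e+10 - 3838.1*I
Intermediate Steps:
Y(l, r) = -1 + r
t(s) = √2*√s (t(s) = √(2*s) = √2*√s)
H(I) = (I + √2*√I)/(-595 + I) (H(I) = (I + √2*√I)/(I - 595) = (I + √2*√I)/(-595 + I))
(333905 + 141654)*(44039 + H(Y(-22, -11))) = (333905 + 141654)*(44039 + ((-1 - 11) + √2*√(-1 - 11))/(-595 + (-1 - 11))) = 475559*(44039 + (-12 + √2*√(-12))/(-595 - 12)) = 475559*(44039 + (-12 + √2*(2*I*√3))/(-607)) = 475559*(44039 - (-12 + 2*I*√6)/607) = 475559*(44039 + (12/607 - 2*I*√6/607)) = 475559*(26731685/607 - 2*I*√6/607) = 12712493386915/607 - 951118*I*√6/607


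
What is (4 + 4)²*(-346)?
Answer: -22144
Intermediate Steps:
(4 + 4)²*(-346) = 8²*(-346) = 64*(-346) = -22144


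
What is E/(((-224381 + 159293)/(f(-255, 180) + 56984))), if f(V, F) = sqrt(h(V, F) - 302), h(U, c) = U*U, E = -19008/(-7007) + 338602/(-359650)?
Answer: -1445205863149/931966799400 - 202892863*sqrt(64723)/7455734395200 ≈ -1.5576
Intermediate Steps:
E = 202892863/114548525 (E = -19008*(-1/7007) + 338602*(-1/359650) = 1728/637 - 169301/179825 = 202892863/114548525 ≈ 1.7712)
h(U, c) = U**2
f(V, F) = sqrt(-302 + V**2) (f(V, F) = sqrt(V**2 - 302) = sqrt(-302 + V**2))
E/(((-224381 + 159293)/(f(-255, 180) + 56984))) = 202892863/(114548525*(((-224381 + 159293)/(sqrt(-302 + (-255)**2) + 56984)))) = 202892863/(114548525*((-65088/(sqrt(-302 + 65025) + 56984)))) = 202892863/(114548525*((-65088/(sqrt(64723) + 56984)))) = 202892863/(114548525*((-65088/(56984 + sqrt(64723))))) = 202892863*(-7123/8136 - sqrt(64723)/65088)/114548525 = -1445205863149/931966799400 - 202892863*sqrt(64723)/7455734395200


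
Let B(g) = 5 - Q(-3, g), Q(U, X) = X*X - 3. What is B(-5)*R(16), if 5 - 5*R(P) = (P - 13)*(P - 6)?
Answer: 85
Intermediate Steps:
Q(U, X) = -3 + X² (Q(U, X) = X² - 3 = -3 + X²)
R(P) = 1 - (-13 + P)*(-6 + P)/5 (R(P) = 1 - (P - 13)*(P - 6)/5 = 1 - (-13 + P)*(-6 + P)/5)
B(g) = 8 - g² (B(g) = 5 - (-3 + g²) = 5 + (3 - g²) = 8 - g²)
B(-5)*R(16) = (8 - 1*(-5)²)*(-73/5 - ⅕*16² + (19/5)*16) = (8 - 1*25)*(-73/5 - ⅕*256 + 304/5) = (8 - 25)*(-73/5 - 256/5 + 304/5) = -17*(-5) = 85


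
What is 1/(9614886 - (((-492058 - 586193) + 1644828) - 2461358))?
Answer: 1/11509667 ≈ 8.6883e-8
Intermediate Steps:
1/(9614886 - (((-492058 - 586193) + 1644828) - 2461358)) = 1/(9614886 - ((-1078251 + 1644828) - 2461358)) = 1/(9614886 - (566577 - 2461358)) = 1/(9614886 - 1*(-1894781)) = 1/(9614886 + 1894781) = 1/11509667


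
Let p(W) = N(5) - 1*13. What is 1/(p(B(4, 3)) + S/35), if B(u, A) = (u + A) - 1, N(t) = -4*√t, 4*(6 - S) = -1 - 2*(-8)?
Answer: -253540/1711721 + 78400*√5/1711721 ≈ -0.045704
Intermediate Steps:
S = 9/4 (S = 6 - (-1 - 2*(-8))/4 = 6 - (-1 + 16)/4 = 6 - ¼*15 = 6 - 15/4 = 9/4 ≈ 2.2500)
B(u, A) = -1 + A + u (B(u, A) = (A + u) - 1 = -1 + A + u)
p(W) = -13 - 4*√5 (p(W) = -4*√5 - 1*13 = -4*√5 - 13 = -13 - 4*√5)
1/(p(B(4, 3)) + S/35) = 1/((-13 - 4*√5) + (9/4)/35) = 1/((-13 - 4*√5) + (9/4)*(1/35)) = 1/((-13 - 4*√5) + 9/140) = 1/(-1811/140 - 4*√5)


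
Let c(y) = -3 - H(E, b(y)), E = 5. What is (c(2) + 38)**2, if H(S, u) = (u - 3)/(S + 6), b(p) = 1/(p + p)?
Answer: 19881/16 ≈ 1242.6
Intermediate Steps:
b(p) = 1/(2*p)
H(S, u) = (-3 + u)/(6 + S)
c(y) = -30/11 - 1/(22*y) (c(y) = -3 - (-3 + 1/(2*y))/(6 + 5) = -3 - (-3 + 1/(2*y))/11 = -3 - (-3/11 + 1/(22*y)) = -3 + (3/11 - 1/(22*y)) = -30/11 - 1/(22*y))
(c(2) + 38)**2 = ((1/22)*(-1 - 60*2)/2 + 38)**2 = ((1/22)*(1/2)*(-1 - 120) + 38)**2 = ((1/22)*(1/2)*(-121) + 38)**2 = (-11/4 + 38)**2 = (141/4)**2 = 19881/16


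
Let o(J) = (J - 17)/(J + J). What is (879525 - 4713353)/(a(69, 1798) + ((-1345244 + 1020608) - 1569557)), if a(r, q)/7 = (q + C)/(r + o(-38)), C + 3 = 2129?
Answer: 70785556/34965997 ≈ 2.0244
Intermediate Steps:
C = 2126 (C = -3 + 2129 = 2126)
o(J) = (-17 + J)/(2*J) (o(J) = (-17 + J)/((2*J)) = (-17 + J)*(1/(2*J)) = (-17 + J)/(2*J))
a(r, q) = 7*(2126 + q)/(55/76 + r) (a(r, q) = 7*((q + 2126)/(r + (½)*(-17 - 38)/(-38))) = 7*((2126 + q)/(r + (½)*(-1/38)*(-55))) = 7*((2126 + q)/(r + 55/76)) = 7*((2126 + q)/(55/76 + r)) = 7*(2126 + q)/(55/76 + r))
(879525 - 4713353)/(a(69, 1798) + ((-1345244 + 1020608) - 1569557)) = (879525 - 4713353)/(532*(2126 + 1798)/(55 + 76*69) + ((-1345244 + 1020608) - 1569557)) = -3833828/(532*3924/(55 + 5244) + (-324636 - 1569557)) = -3833828/(532*3924/5299 - 1894193) = -3833828/(532*(1/5299)*3924 - 1894193) = -3833828/(298224/757 - 1894193) = -3833828/(-1433605877/757) = -3833828*(-757/1433605877) = 70785556/34965997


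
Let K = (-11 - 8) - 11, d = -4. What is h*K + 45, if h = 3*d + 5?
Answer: 255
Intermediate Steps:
K = -30 (K = -19 - 11 = -30)
h = -7 (h = 3*(-4) + 5 = -12 + 5 = -7)
h*K + 45 = -7*(-30) + 45 = 210 + 45 = 255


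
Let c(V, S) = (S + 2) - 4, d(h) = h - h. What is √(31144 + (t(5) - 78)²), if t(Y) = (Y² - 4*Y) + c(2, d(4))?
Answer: √36769 ≈ 191.75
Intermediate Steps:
d(h) = 0
c(V, S) = -2 + S (c(V, S) = (2 + S) - 4 = -2 + S)
t(Y) = -2 + Y² - 4*Y (t(Y) = (Y² - 4*Y) + (-2 + 0) = (Y² - 4*Y) - 2 = -2 + Y² - 4*Y)
√(31144 + (t(5) - 78)²) = √(31144 + ((-2 + 5² - 4*5) - 78)²) = √(31144 + ((-2 + 25 - 20) - 78)²) = √(31144 + (3 - 78)²) = √(31144 + (-75)²) = √(31144 + 5625) = √36769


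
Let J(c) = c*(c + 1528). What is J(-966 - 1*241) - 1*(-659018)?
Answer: 271571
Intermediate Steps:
J(c) = c*(1528 + c)
J(-966 - 1*241) - 1*(-659018) = (-966 - 1*241)*(1528 + (-966 - 1*241)) - 1*(-659018) = (-966 - 241)*(1528 + (-966 - 241)) + 659018 = -1207*(1528 - 1207) + 659018 = -1207*321 + 659018 = -387447 + 659018 = 271571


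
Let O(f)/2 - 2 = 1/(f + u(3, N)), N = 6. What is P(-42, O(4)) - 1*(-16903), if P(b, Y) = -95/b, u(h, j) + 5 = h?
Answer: 710021/42 ≈ 16905.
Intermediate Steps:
u(h, j) = -5 + h
O(f) = 4 + 2/(-2 + f) (O(f) = 4 + 2/(f + (-5 + 3)) = 4 + 2/(f - 2) = 4 + 2/(-2 + f))
P(-42, O(4)) - 1*(-16903) = -95/(-42) - 1*(-16903) = -95*(-1/42) + 16903 = 95/42 + 16903 = 710021/42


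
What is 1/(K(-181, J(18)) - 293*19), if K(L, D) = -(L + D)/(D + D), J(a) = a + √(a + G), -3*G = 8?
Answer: -20602472/114595527653 + 362*√138/114595527653 ≈ -0.00017975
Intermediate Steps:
G = -8/3 (G = -⅓*8 = -8/3 ≈ -2.6667)
J(a) = a + √(-8/3 + a) (J(a) = a + √(a - 8/3) = a + √(-8/3 + a))
K(L, D) = -(D + L)/(2*D)
1/(K(-181, J(18)) - 293*19) = 1/((-(18 + √(-24 + 9*18)/3) - 1*(-181))/(2*(18 + √(-24 + 9*18)/3)) - 293*19) = 1/((-(18 + √(-24 + 162)/3) + 181)/(2*(18 + √(-24 + 162)/3)) - 5567) = 1/((-(18 + √138/3) + 181)/(2*(18 + √138/3)) - 5567) = 1/(((-18 - √138/3) + 181)/(2*(18 + √138/3)) - 5567) = 1/((163 - √138/3)/(2*(18 + √138/3)) - 5567) = 1/(-5567 + (163 - √138/3)/(2*(18 + √138/3)))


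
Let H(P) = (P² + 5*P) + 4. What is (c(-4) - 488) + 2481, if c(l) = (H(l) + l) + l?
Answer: 1985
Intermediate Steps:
H(P) = 4 + P² + 5*P
c(l) = 4 + l² + 7*l (c(l) = ((4 + l² + 5*l) + l) + l = (4 + l² + 6*l) + l = 4 + l² + 7*l)
(c(-4) - 488) + 2481 = ((4 + (-4)² + 7*(-4)) - 488) + 2481 = ((4 + 16 - 28) - 488) + 2481 = (-8 - 488) + 2481 = -496 + 2481 = 1985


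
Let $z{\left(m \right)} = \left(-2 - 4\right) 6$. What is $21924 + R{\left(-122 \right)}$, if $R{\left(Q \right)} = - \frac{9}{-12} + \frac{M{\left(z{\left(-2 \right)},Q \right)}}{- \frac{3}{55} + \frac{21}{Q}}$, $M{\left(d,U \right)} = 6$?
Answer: $\frac{44409713}{2028} \approx 21898.0$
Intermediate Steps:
$z{\left(m \right)} = -36$ ($z{\left(m \right)} = \left(-6\right) 6 = -36$)
$R{\left(Q \right)} = \frac{3}{4} + \frac{6}{- \frac{3}{55} + \frac{21}{Q}}$ ($R{\left(Q \right)} = - \frac{9}{-12} + \frac{6}{- \frac{3}{55} + \frac{21}{Q}} = \left(-9\right) \left(- \frac{1}{12}\right) + \frac{6}{\left(-3\right) \frac{1}{55} + \frac{21}{Q}} = \frac{3}{4} + \frac{6}{- \frac{3}{55} + \frac{21}{Q}}$)
$21924 + R{\left(-122 \right)} = 21924 + \frac{-1155 - -53314}{4 \left(-385 - 122\right)} = 21924 + \frac{-1155 + 53314}{4 \left(-507\right)} = 21924 + \frac{1}{4} \left(- \frac{1}{507}\right) 52159 = 21924 - \frac{52159}{2028} = \frac{44409713}{2028}$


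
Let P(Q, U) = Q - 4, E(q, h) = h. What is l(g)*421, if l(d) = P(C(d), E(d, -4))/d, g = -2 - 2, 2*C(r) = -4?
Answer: 1263/2 ≈ 631.50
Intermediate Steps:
C(r) = -2 (C(r) = (½)*(-4) = -2)
g = -4
P(Q, U) = -4 + Q
l(d) = -6/d (l(d) = (-4 - 2)/d = -6/d)
l(g)*421 = -6/(-4)*421 = -6*(-¼)*421 = (3/2)*421 = 1263/2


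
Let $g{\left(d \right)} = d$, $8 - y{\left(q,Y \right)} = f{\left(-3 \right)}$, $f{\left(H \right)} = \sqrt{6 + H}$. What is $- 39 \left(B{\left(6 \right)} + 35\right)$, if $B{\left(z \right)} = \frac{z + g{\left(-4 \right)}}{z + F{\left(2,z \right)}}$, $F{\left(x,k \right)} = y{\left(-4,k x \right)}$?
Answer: $- \frac{264537}{193} - \frac{78 \sqrt{3}}{193} \approx -1371.4$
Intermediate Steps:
$y{\left(q,Y \right)} = 8 - \sqrt{3}$ ($y{\left(q,Y \right)} = 8 - \sqrt{6 - 3} = 8 - \sqrt{3}$)
$F{\left(x,k \right)} = 8 - \sqrt{3}$
$B{\left(z \right)} = \frac{-4 + z}{8 + z - \sqrt{3}}$ ($B{\left(z \right)} = \frac{z - 4}{z + \left(8 - \sqrt{3}\right)} = \frac{-4 + z}{8 + z - \sqrt{3}}$)
$- 39 \left(B{\left(6 \right)} + 35\right) = - 39 \left(\frac{-4 + 6}{8 + 6 - \sqrt{3}} + 35\right) = - 39 \left(\frac{1}{14 - \sqrt{3}} \cdot 2 + 35\right) = - 39 \left(\frac{2}{14 - \sqrt{3}} + 35\right) = - 39 \left(35 + \frac{2}{14 - \sqrt{3}}\right) = -1365 - \frac{78}{14 - \sqrt{3}}$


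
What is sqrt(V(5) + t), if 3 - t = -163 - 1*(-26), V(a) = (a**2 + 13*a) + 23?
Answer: sqrt(253) ≈ 15.906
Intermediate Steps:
V(a) = 23 + a**2 + 13*a
t = 140 (t = 3 - (-163 - 1*(-26)) = 3 - (-163 + 26) = 3 - 1*(-137) = 3 + 137 = 140)
sqrt(V(5) + t) = sqrt((23 + 5**2 + 13*5) + 140) = sqrt((23 + 25 + 65) + 140) = sqrt(113 + 140) = sqrt(253)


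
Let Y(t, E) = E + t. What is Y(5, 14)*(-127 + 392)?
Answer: 5035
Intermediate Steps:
Y(5, 14)*(-127 + 392) = (14 + 5)*(-127 + 392) = 19*265 = 5035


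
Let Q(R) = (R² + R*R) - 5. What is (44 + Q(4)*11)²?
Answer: 116281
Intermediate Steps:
Q(R) = -5 + 2*R² (Q(R) = (R² + R²) - 5 = 2*R² - 5 = -5 + 2*R²)
(44 + Q(4)*11)² = (44 + (-5 + 2*4²)*11)² = (44 + (-5 + 2*16)*11)² = (44 + (-5 + 32)*11)² = (44 + 27*11)² = (44 + 297)² = 341² = 116281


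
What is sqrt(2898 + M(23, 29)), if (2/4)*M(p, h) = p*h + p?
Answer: sqrt(4278) ≈ 65.406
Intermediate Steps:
M(p, h) = 2*p + 2*h*p (M(p, h) = 2*(p*h + p) = 2*(h*p + p) = 2*(p + h*p) = 2*p + 2*h*p)
sqrt(2898 + M(23, 29)) = sqrt(2898 + 2*23*(1 + 29)) = sqrt(2898 + 2*23*30) = sqrt(2898 + 1380) = sqrt(4278)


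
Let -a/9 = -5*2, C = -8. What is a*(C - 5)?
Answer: -1170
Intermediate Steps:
a = 90 (a = -(-45)*2 = -9*(-10) = 90)
a*(C - 5) = 90*(-8 - 5) = 90*(-13) = -1170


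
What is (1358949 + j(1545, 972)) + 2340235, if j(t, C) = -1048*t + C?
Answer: 2080996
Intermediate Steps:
j(t, C) = C - 1048*t
(1358949 + j(1545, 972)) + 2340235 = (1358949 + (972 - 1048*1545)) + 2340235 = (1358949 + (972 - 1619160)) + 2340235 = (1358949 - 1618188) + 2340235 = -259239 + 2340235 = 2080996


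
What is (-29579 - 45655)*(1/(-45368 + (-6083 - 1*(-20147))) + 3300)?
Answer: -3885956436783/15652 ≈ -2.4827e+8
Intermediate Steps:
(-29579 - 45655)*(1/(-45368 + (-6083 - 1*(-20147))) + 3300) = -75234*(1/(-45368 + (-6083 + 20147)) + 3300) = -75234*(1/(-45368 + 14064) + 3300) = -75234*(1/(-31304) + 3300) = -75234*(-1/31304 + 3300) = -75234*103303199/31304 = -3885956436783/15652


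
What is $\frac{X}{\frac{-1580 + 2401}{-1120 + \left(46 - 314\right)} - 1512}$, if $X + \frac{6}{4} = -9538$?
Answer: $\frac{13240826}{2099477} \approx 6.3067$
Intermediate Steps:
$X = - \frac{19079}{2}$ ($X = - \frac{3}{2} - 9538 = - \frac{19079}{2} \approx -9539.5$)
$\frac{X}{\frac{-1580 + 2401}{-1120 + \left(46 - 314\right)} - 1512} = - \frac{19079}{2 \left(\frac{-1580 + 2401}{-1120 + \left(46 - 314\right)} - 1512\right)} = - \frac{19079}{2 \left(\frac{821}{-1120 + \left(46 - 314\right)} - 1512\right)} = - \frac{19079}{2 \left(\frac{821}{-1120 - 268} - 1512\right)} = - \frac{19079}{2 \left(\frac{821}{-1388} - 1512\right)} = - \frac{19079}{2 \left(821 \left(- \frac{1}{1388}\right) - 1512\right)} = - \frac{19079}{2 \left(- \frac{821}{1388} - 1512\right)} = - \frac{19079}{2 \left(- \frac{2099477}{1388}\right)} = \left(- \frac{19079}{2}\right) \left(- \frac{1388}{2099477}\right) = \frac{13240826}{2099477}$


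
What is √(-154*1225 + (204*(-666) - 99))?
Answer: I*√324613 ≈ 569.75*I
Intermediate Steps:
√(-154*1225 + (204*(-666) - 99)) = √(-188650 + (-135864 - 99)) = √(-188650 - 135963) = √(-324613) = I*√324613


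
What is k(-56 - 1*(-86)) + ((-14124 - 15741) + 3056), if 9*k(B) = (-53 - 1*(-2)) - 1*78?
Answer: -80470/3 ≈ -26823.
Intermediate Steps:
k(B) = -43/3 (k(B) = ((-53 - 1*(-2)) - 1*78)/9 = ((-53 + 2) - 78)/9 = (-51 - 78)/9 = (⅑)*(-129) = -43/3)
k(-56 - 1*(-86)) + ((-14124 - 15741) + 3056) = -43/3 + ((-14124 - 15741) + 3056) = -43/3 + (-29865 + 3056) = -43/3 - 26809 = -80470/3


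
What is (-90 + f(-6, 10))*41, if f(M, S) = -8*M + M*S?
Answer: -4182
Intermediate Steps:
(-90 + f(-6, 10))*41 = (-90 - 6*(-8 + 10))*41 = (-90 - 6*2)*41 = (-90 - 12)*41 = -102*41 = -4182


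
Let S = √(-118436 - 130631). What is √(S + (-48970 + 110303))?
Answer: √(61333 + 7*I*√5083) ≈ 247.66 + 1.008*I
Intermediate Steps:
S = 7*I*√5083 (S = √(-249067) = 7*I*√5083 ≈ 499.07*I)
√(S + (-48970 + 110303)) = √(7*I*√5083 + (-48970 + 110303)) = √(7*I*√5083 + 61333) = √(61333 + 7*I*√5083)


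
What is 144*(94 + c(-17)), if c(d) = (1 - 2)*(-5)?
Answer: 14256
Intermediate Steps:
c(d) = 5 (c(d) = -1*(-5) = 5)
144*(94 + c(-17)) = 144*(94 + 5) = 144*99 = 14256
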